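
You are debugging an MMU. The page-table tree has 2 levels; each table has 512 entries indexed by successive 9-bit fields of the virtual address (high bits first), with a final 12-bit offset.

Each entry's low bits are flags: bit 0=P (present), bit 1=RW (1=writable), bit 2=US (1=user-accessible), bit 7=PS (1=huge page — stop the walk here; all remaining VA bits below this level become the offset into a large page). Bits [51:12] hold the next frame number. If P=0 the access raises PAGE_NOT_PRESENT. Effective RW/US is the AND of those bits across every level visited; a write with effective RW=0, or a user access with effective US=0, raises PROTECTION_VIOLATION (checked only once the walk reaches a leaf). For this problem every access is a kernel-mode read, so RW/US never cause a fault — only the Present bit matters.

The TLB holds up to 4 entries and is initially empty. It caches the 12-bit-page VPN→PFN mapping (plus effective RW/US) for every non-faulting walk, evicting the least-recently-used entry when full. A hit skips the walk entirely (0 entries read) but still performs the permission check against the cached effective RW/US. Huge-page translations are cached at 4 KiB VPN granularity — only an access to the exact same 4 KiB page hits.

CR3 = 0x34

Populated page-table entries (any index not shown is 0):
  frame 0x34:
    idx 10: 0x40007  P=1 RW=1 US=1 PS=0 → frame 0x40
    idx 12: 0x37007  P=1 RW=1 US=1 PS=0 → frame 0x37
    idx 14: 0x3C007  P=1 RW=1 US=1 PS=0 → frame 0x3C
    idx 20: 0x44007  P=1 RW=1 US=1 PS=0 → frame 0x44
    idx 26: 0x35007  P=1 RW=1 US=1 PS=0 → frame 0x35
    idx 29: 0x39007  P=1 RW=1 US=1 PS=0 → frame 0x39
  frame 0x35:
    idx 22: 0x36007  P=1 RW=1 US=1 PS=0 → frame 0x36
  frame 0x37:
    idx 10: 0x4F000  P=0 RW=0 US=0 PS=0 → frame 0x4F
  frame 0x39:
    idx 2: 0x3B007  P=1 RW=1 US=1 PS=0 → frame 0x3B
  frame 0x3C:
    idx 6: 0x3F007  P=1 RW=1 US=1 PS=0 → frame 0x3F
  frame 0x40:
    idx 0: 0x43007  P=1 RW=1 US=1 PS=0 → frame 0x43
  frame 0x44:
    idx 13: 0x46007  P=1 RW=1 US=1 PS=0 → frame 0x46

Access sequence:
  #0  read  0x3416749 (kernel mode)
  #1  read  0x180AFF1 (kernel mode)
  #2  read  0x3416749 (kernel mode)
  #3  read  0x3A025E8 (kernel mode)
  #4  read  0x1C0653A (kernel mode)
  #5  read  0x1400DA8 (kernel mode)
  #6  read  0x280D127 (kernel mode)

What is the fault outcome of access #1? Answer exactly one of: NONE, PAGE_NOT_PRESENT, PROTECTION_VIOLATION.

Trace:
#0 VA=0x3416749 (r,kernel):
  [0] read 0x34 idx=26: raw=0x35007 flags P=1 W=1 U=1 S=0
  [1] read 0x35 idx=22: raw=0x36007 flags P=1 W=1 U=1 S=0
  → PA=0x36749  (2 entries read)
#1 VA=0x180AFF1 (r,kernel):
  [0] read 0x34 idx=12: raw=0x37007 flags P=1 W=1 U=1 S=0
  [1] read 0x37 idx=10: raw=0x4F000 flags P=0 W=0 U=0 S=0
  ✗ PAGE_NOT_PRESENT  [2 reads]
#2 VA=0x3416749 (r,kernel):
  TLB hit vpn=0x3416 → PA=0x36749
#3 VA=0x3A025E8 (r,kernel):
  [0] read 0x34 idx=29: raw=0x39007 flags P=1 W=1 U=1 S=0
  [1] read 0x39 idx=2: raw=0x3B007 flags P=1 W=1 U=1 S=0
  → PA=0x3B5E8  (2 entries read)
#4 VA=0x1C0653A (r,kernel):
  [0] read 0x34 idx=14: raw=0x3C007 flags P=1 W=1 U=1 S=0
  [1] read 0x3C idx=6: raw=0x3F007 flags P=1 W=1 U=1 S=0
  → PA=0x3F53A  (2 entries read)
#5 VA=0x1400DA8 (r,kernel):
  [0] read 0x34 idx=10: raw=0x40007 flags P=1 W=1 U=1 S=0
  [1] read 0x40 idx=0: raw=0x43007 flags P=1 W=1 U=1 S=0
  → PA=0x43DA8  (2 entries read)
#6 VA=0x280D127 (r,kernel):
  [0] read 0x34 idx=20: raw=0x44007 flags P=1 W=1 U=1 S=0
  [1] read 0x44 idx=13: raw=0x46007 flags P=1 W=1 U=1 S=0
  → PA=0x46127  (2 entries read)

Access #1 fault: PAGE_NOT_PRESENT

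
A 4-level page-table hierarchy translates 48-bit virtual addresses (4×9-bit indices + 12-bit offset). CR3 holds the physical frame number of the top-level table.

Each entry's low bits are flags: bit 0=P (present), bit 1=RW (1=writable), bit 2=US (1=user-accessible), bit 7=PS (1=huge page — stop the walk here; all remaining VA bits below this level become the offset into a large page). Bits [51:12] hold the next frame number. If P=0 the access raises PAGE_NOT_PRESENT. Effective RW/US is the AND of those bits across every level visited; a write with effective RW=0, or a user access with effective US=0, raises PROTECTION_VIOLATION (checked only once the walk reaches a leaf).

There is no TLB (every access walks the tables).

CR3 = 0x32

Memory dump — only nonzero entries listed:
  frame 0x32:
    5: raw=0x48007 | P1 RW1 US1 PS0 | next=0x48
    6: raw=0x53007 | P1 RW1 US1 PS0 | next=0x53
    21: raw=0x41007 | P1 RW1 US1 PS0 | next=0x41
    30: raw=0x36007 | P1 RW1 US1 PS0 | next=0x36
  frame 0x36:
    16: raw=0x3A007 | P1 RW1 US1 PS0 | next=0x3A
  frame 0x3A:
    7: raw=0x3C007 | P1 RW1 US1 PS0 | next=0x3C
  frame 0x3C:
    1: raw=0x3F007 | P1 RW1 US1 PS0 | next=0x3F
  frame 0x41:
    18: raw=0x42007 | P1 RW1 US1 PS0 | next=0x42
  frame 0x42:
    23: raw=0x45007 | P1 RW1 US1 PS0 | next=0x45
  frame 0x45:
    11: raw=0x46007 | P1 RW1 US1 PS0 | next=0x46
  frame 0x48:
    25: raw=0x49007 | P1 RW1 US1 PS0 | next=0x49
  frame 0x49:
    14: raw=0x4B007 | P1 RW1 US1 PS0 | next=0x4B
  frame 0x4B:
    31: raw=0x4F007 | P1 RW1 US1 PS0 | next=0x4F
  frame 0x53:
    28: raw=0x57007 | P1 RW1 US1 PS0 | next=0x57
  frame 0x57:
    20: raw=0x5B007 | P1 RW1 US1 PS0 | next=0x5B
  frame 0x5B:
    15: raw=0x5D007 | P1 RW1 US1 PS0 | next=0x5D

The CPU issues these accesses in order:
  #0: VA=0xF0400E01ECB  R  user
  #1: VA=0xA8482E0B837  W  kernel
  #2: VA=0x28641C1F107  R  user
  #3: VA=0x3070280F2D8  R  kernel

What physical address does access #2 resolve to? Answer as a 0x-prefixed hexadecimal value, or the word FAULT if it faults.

Trace:
#0 VA=0xF0400E01ECB (r,user):
  [0] read 0x32 idx=30: raw=0x36007 flags P=1 W=1 U=1 S=0
  [1] read 0x36 idx=16: raw=0x3A007 flags P=1 W=1 U=1 S=0
  [2] read 0x3A idx=7: raw=0x3C007 flags P=1 W=1 U=1 S=0
  [3] read 0x3C idx=1: raw=0x3F007 flags P=1 W=1 U=1 S=0
  ✓ 0x3FECB  — 4 lookups
#1 VA=0xA8482E0B837 (w,kernel):
  [0] read 0x32 idx=21: raw=0x41007 flags P=1 W=1 U=1 S=0
  [1] read 0x41 idx=18: raw=0x42007 flags P=1 W=1 U=1 S=0
  [2] read 0x42 idx=23: raw=0x45007 flags P=1 W=1 U=1 S=0
  [3] read 0x45 idx=11: raw=0x46007 flags P=1 W=1 U=1 S=0
  ✓ 0x46837  — 4 lookups
#2 VA=0x28641C1F107 (r,user):
  [0] read 0x32 idx=5: raw=0x48007 flags P=1 W=1 U=1 S=0
  [1] read 0x48 idx=25: raw=0x49007 flags P=1 W=1 U=1 S=0
  [2] read 0x49 idx=14: raw=0x4B007 flags P=1 W=1 U=1 S=0
  [3] read 0x4B idx=31: raw=0x4F007 flags P=1 W=1 U=1 S=0
  ✓ 0x4F107  — 4 lookups
#3 VA=0x3070280F2D8 (r,kernel):
  [0] read 0x32 idx=6: raw=0x53007 flags P=1 W=1 U=1 S=0
  [1] read 0x53 idx=28: raw=0x57007 flags P=1 W=1 U=1 S=0
  [2] read 0x57 idx=20: raw=0x5B007 flags P=1 W=1 U=1 S=0
  [3] read 0x5B idx=15: raw=0x5D007 flags P=1 W=1 U=1 S=0
  ✓ 0x5D2D8  — 4 lookups

Access #2 PA: 0x4F107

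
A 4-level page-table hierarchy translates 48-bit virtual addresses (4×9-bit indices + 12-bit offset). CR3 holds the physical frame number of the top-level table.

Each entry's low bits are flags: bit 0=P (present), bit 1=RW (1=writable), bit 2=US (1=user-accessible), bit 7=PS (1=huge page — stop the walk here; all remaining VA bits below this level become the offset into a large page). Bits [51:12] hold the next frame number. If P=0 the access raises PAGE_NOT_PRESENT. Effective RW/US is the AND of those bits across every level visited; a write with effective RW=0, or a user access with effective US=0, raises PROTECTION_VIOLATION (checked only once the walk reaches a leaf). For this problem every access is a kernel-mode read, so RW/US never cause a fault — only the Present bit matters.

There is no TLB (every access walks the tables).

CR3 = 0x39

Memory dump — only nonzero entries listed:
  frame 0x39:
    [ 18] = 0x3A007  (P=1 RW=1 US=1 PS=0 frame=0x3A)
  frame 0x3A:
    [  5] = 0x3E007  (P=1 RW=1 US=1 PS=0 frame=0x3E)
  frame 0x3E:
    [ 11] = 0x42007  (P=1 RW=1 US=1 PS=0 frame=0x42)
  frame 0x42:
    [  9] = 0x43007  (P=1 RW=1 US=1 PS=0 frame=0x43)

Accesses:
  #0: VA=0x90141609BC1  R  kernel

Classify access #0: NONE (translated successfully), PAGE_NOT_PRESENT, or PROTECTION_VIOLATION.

Walk each access:
#0 VA=0x90141609BC1 (r,kernel):
  L0: frame=0x39 idx=18 entry=0x3A007 [P=1 RW=1 US=1 PS=0]
  L1: frame=0x3A idx=5 entry=0x3E007 [P=1 RW=1 US=1 PS=0]
  L2: frame=0x3E idx=11 entry=0x42007 [P=1 RW=1 US=1 PS=0]
  L3: frame=0x42 idx=9 entry=0x43007 [P=1 RW=1 US=1 PS=0]
  → PA=0x43BC1  (4 entries read)

Access #0 fault: NONE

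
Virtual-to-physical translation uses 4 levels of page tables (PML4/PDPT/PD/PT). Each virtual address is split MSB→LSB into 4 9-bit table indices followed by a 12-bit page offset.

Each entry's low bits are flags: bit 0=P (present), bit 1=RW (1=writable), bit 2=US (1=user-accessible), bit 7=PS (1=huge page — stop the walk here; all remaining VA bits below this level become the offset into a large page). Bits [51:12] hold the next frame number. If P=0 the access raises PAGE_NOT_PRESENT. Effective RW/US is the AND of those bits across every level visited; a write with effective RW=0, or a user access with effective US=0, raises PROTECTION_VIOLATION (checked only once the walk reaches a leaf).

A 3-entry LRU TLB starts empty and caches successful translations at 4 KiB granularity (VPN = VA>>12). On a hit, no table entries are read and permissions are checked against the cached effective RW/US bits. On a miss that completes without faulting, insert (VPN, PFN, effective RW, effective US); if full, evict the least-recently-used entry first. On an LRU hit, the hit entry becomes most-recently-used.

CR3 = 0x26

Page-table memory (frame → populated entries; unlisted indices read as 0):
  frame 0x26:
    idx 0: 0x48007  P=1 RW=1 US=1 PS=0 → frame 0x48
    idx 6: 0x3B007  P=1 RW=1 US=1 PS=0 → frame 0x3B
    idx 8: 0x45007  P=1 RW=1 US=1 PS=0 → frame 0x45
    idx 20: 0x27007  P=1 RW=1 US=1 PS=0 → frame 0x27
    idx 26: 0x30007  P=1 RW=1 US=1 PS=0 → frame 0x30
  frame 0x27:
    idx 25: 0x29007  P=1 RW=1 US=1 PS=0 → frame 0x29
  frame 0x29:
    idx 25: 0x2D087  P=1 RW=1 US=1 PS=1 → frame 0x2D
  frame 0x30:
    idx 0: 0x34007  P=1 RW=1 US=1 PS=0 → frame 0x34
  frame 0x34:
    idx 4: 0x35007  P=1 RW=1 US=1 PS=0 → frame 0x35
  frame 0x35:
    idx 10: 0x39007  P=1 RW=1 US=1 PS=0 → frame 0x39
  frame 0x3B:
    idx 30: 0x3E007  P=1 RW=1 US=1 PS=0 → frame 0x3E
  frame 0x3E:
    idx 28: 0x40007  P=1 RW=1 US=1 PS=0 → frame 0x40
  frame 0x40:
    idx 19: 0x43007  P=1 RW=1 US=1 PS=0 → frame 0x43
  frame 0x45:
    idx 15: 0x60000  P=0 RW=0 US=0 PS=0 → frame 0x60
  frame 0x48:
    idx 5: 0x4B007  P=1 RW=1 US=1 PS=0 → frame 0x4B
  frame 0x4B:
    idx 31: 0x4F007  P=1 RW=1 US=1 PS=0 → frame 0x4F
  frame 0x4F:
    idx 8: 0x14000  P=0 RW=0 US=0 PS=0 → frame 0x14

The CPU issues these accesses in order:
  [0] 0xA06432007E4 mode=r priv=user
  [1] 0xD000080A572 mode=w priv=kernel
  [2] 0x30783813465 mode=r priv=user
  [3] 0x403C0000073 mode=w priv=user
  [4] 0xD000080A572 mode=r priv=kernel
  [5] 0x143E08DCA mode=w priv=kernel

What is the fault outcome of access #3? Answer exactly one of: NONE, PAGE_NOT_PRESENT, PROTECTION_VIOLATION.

Walk each access:
#0 VA=0xA06432007E4 (r,user):
  L0 @0x26[20] → 0x27007  P=1,RW=1,US=1,PS=0
  L1 @0x27[25] → 0x29007  P=1,RW=1,US=1,PS=0
  L2 @0x29[25] → 0x2D087  P=1,RW=1,US=1,PS=1
  → PA=0x2D7E4 (huge @L2)  (3 entries read)
#1 VA=0xD000080A572 (w,kernel):
  L0 @0x26[26] → 0x30007  P=1,RW=1,US=1,PS=0
  L1 @0x30[0] → 0x34007  P=1,RW=1,US=1,PS=0
  L2 @0x34[4] → 0x35007  P=1,RW=1,US=1,PS=0
  L3 @0x35[10] → 0x39007  P=1,RW=1,US=1,PS=0
  → PA=0x39572  (4 entries read)
#2 VA=0x30783813465 (r,user):
  L0 @0x26[6] → 0x3B007  P=1,RW=1,US=1,PS=0
  L1 @0x3B[30] → 0x3E007  P=1,RW=1,US=1,PS=0
  L2 @0x3E[28] → 0x40007  P=1,RW=1,US=1,PS=0
  L3 @0x40[19] → 0x43007  P=1,RW=1,US=1,PS=0
  → PA=0x43465  (4 entries read)
#3 VA=0x403C0000073 (w,user):
  L0 @0x26[8] → 0x45007  P=1,RW=1,US=1,PS=0
  L1 @0x45[15] → 0x60000  P=0,RW=0,US=0,PS=0
  ⇒ fault: PAGE_NOT_PRESENT  — 2 lookups
#4 VA=0xD000080A572 (r,kernel):
  TLB hit vpn=0xD000080A → PA=0x39572
#5 VA=0x143E08DCA (w,kernel):
  L0 @0x26[0] → 0x48007  P=1,RW=1,US=1,PS=0
  L1 @0x48[5] → 0x4B007  P=1,RW=1,US=1,PS=0
  L2 @0x4B[31] → 0x4F007  P=1,RW=1,US=1,PS=0
  L3 @0x4F[8] → 0x14000  P=0,RW=0,US=0,PS=0
  ⇒ fault: PAGE_NOT_PRESENT  — 4 lookups

Access #3 fault: PAGE_NOT_PRESENT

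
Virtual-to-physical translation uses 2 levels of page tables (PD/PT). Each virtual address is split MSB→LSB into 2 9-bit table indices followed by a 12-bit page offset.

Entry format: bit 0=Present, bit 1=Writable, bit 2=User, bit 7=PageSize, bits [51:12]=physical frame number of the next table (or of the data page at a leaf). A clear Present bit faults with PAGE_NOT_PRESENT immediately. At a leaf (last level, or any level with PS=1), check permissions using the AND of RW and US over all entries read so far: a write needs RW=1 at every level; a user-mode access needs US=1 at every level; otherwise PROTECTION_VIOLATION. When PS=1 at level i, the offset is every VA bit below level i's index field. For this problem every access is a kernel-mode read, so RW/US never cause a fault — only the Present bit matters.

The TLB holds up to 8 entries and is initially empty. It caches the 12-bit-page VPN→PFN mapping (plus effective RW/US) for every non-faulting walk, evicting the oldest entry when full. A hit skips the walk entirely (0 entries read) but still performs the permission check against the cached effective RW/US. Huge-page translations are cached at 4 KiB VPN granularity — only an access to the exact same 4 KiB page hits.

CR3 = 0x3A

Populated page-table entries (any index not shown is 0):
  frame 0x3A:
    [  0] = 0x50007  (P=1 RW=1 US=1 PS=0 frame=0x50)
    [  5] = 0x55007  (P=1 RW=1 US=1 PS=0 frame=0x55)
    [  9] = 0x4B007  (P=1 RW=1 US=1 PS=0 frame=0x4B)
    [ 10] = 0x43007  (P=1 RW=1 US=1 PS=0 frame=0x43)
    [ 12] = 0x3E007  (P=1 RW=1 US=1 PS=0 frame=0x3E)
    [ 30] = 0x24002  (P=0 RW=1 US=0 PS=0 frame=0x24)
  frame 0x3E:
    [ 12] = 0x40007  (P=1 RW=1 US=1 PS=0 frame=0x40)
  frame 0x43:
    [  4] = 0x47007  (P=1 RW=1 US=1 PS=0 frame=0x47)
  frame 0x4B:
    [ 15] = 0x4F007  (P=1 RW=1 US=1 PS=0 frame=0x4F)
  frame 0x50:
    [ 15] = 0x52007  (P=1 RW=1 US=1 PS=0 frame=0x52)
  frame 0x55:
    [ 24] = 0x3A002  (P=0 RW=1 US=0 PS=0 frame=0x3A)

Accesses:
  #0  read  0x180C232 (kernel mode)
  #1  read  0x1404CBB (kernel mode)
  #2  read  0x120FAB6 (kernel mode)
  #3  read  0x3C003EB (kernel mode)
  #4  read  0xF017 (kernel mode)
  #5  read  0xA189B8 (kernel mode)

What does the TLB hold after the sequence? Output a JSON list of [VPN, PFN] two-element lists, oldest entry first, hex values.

Per-access translation:
#0 VA=0x180C232 (r,kernel):
  L0: frame=0x3A idx=12 entry=0x3E007 [P=1 RW=1 US=1 PS=0]
  L1: frame=0x3E idx=12 entry=0x40007 [P=1 RW=1 US=1 PS=0]
  ⇒ phys 0x40232  [2 reads]
#1 VA=0x1404CBB (r,kernel):
  L0: frame=0x3A idx=10 entry=0x43007 [P=1 RW=1 US=1 PS=0]
  L1: frame=0x43 idx=4 entry=0x47007 [P=1 RW=1 US=1 PS=0]
  ⇒ phys 0x47CBB  [2 reads]
#2 VA=0x120FAB6 (r,kernel):
  L0: frame=0x3A idx=9 entry=0x4B007 [P=1 RW=1 US=1 PS=0]
  L1: frame=0x4B idx=15 entry=0x4F007 [P=1 RW=1 US=1 PS=0]
  ⇒ phys 0x4FAB6  [2 reads]
#3 VA=0x3C003EB (r,kernel):
  L0: frame=0x3A idx=30 entry=0x24002 [P=0 RW=1 US=0 PS=0]
  ✗ PAGE_NOT_PRESENT  [1 reads]
#4 VA=0xF017 (r,kernel):
  L0: frame=0x3A idx=0 entry=0x50007 [P=1 RW=1 US=1 PS=0]
  L1: frame=0x50 idx=15 entry=0x52007 [P=1 RW=1 US=1 PS=0]
  ⇒ phys 0x52017  [2 reads]
#5 VA=0xA189B8 (r,kernel):
  L0: frame=0x3A idx=5 entry=0x55007 [P=1 RW=1 US=1 PS=0]
  L1: frame=0x55 idx=24 entry=0x3A002 [P=0 RW=1 US=0 PS=0]
  ✗ PAGE_NOT_PRESENT  [2 reads]

TLB: [["0x180C", "0x40"], ["0x1404", "0x47"], ["0x120F", "0x4F"], ["0xF", "0x52"]]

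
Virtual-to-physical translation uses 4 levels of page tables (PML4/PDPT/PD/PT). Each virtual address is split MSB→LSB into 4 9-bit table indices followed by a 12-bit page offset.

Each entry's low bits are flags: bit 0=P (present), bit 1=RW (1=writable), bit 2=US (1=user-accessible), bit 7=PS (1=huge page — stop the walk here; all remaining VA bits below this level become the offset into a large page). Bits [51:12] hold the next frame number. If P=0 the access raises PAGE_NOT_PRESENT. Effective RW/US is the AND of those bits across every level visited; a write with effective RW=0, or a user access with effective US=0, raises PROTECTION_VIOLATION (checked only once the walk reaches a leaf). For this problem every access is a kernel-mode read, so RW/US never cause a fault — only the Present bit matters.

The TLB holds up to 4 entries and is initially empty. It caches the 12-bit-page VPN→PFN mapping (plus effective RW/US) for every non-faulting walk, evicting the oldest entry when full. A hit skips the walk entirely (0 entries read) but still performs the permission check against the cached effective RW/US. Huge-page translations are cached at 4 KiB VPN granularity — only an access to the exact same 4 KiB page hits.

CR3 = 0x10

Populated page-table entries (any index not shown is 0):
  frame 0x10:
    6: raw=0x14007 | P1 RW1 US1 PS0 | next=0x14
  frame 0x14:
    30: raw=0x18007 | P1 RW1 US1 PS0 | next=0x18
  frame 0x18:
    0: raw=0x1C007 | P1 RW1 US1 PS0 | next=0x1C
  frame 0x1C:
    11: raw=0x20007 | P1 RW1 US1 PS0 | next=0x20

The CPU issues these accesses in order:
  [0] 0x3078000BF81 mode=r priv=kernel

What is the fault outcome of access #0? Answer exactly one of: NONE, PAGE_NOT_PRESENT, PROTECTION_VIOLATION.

Walk each access:
#0 VA=0x3078000BF81 (r,kernel):
  L0: frame=0x10 idx=6 entry=0x14007 [P=1 RW=1 US=1 PS=0]
  L1: frame=0x14 idx=30 entry=0x18007 [P=1 RW=1 US=1 PS=0]
  L2: frame=0x18 idx=0 entry=0x1C007 [P=1 RW=1 US=1 PS=0]
  L3: frame=0x1C idx=11 entry=0x20007 [P=1 RW=1 US=1 PS=0]
  → PA=0x20F81  (4 entries read)

Access #0 fault: NONE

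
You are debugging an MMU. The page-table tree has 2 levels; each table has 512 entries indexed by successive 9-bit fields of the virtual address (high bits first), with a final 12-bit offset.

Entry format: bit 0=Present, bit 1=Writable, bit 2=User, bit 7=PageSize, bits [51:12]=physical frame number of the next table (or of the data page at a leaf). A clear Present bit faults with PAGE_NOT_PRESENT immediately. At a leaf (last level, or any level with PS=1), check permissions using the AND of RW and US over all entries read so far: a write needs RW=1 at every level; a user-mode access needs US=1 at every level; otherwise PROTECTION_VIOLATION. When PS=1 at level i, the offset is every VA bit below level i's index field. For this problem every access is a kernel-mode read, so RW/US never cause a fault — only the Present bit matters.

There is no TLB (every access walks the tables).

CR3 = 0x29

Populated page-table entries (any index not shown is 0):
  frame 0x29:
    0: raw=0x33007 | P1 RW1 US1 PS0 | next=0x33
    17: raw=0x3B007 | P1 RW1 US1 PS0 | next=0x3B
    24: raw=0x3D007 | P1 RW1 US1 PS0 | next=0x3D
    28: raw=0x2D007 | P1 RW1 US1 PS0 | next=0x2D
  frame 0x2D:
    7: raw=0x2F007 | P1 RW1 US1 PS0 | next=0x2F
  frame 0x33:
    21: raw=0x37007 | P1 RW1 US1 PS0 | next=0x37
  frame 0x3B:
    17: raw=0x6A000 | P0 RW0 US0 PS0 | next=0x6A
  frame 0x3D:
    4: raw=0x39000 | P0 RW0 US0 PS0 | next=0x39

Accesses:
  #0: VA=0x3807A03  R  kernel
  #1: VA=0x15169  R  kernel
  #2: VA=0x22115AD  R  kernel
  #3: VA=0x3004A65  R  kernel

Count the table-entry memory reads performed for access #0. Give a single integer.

Walk each access:
#0 VA=0x3807A03 (r,kernel):
  lvl0: tbl 0x29, slot 28 ⇒ 0x2D007 (P1/RW1/US1/PS0)
  lvl1: tbl 0x2D, slot 7 ⇒ 0x2F007 (P1/RW1/US1/PS0)
  → PA=0x2FA03  (2 entries read)
#1 VA=0x15169 (r,kernel):
  lvl0: tbl 0x29, slot 0 ⇒ 0x33007 (P1/RW1/US1/PS0)
  lvl1: tbl 0x33, slot 21 ⇒ 0x37007 (P1/RW1/US1/PS0)
  → PA=0x37169  (2 entries read)
#2 VA=0x22115AD (r,kernel):
  lvl0: tbl 0x29, slot 17 ⇒ 0x3B007 (P1/RW1/US1/PS0)
  lvl1: tbl 0x3B, slot 17 ⇒ 0x6A000 (P0/RW0/US0/PS0)
  ⇒ fault: PAGE_NOT_PRESENT  — 2 lookups
#3 VA=0x3004A65 (r,kernel):
  lvl0: tbl 0x29, slot 24 ⇒ 0x3D007 (P1/RW1/US1/PS0)
  lvl1: tbl 0x3D, slot 4 ⇒ 0x39000 (P0/RW0/US0/PS0)
  ⇒ fault: PAGE_NOT_PRESENT  — 2 lookups

Entries read for #0: 2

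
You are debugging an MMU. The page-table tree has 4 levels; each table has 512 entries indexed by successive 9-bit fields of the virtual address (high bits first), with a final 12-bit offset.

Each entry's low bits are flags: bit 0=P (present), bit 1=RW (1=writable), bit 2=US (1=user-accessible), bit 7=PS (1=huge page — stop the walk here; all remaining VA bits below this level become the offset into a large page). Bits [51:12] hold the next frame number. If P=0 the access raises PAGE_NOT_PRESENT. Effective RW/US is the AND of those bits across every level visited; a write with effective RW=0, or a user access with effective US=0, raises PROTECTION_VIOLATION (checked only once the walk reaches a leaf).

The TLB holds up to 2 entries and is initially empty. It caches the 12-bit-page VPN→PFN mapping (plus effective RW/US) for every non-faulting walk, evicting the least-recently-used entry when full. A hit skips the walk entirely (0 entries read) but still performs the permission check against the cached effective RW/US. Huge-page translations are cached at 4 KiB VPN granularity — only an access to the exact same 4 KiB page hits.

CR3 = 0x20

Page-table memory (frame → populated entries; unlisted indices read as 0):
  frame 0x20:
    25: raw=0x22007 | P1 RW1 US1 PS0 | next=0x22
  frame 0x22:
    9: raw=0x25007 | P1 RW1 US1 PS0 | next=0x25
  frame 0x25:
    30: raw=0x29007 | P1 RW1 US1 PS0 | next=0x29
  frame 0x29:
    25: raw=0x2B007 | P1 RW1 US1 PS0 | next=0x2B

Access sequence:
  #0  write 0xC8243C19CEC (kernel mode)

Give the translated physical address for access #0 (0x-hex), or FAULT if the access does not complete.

Walk each access:
#0 VA=0xC8243C19CEC (w,kernel):
  lvl0: tbl 0x20, slot 25 ⇒ 0x22007 (P1/RW1/US1/PS0)
  lvl1: tbl 0x22, slot 9 ⇒ 0x25007 (P1/RW1/US1/PS0)
  lvl2: tbl 0x25, slot 30 ⇒ 0x29007 (P1/RW1/US1/PS0)
  lvl3: tbl 0x29, slot 25 ⇒ 0x2B007 (P1/RW1/US1/PS0)
  ✓ 0x2BCEC  — 4 lookups

Access #0 PA: 0x2BCEC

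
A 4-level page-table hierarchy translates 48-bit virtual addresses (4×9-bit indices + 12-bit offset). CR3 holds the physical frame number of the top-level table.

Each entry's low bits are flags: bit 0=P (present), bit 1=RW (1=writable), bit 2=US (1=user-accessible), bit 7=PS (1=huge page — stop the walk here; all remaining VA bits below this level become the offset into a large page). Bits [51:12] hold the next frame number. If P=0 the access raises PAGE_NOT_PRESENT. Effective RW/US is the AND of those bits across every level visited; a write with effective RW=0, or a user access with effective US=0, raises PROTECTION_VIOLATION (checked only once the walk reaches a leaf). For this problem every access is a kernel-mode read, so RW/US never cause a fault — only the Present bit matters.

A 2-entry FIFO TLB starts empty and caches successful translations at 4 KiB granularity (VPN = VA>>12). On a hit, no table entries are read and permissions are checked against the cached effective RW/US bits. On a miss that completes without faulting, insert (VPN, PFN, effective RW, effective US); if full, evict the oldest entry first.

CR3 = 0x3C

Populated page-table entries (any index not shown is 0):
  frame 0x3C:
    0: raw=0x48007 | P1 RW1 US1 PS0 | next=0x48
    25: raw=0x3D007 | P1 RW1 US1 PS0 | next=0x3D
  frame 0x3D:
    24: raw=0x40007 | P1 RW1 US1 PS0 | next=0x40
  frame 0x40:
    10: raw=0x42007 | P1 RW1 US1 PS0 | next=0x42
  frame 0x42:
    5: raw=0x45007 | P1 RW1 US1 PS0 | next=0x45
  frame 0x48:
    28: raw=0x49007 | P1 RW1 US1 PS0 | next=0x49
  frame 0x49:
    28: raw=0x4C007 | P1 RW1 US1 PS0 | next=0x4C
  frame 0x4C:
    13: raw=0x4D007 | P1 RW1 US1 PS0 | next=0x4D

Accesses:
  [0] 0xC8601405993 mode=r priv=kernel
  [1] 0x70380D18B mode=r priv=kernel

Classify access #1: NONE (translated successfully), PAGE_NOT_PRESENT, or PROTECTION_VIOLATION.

Walk each access:
#0 VA=0xC8601405993 (r,kernel):
  [0] read 0x3C idx=25: raw=0x3D007 flags P=1 W=1 U=1 S=0
  [1] read 0x3D idx=24: raw=0x40007 flags P=1 W=1 U=1 S=0
  [2] read 0x40 idx=10: raw=0x42007 flags P=1 W=1 U=1 S=0
  [3] read 0x42 idx=5: raw=0x45007 flags P=1 W=1 U=1 S=0
  ⇒ phys 0x45993  [4 reads]
#1 VA=0x70380D18B (r,kernel):
  [0] read 0x3C idx=0: raw=0x48007 flags P=1 W=1 U=1 S=0
  [1] read 0x48 idx=28: raw=0x49007 flags P=1 W=1 U=1 S=0
  [2] read 0x49 idx=28: raw=0x4C007 flags P=1 W=1 U=1 S=0
  [3] read 0x4C idx=13: raw=0x4D007 flags P=1 W=1 U=1 S=0
  ⇒ phys 0x4D18B  [4 reads]

Access #1 fault: NONE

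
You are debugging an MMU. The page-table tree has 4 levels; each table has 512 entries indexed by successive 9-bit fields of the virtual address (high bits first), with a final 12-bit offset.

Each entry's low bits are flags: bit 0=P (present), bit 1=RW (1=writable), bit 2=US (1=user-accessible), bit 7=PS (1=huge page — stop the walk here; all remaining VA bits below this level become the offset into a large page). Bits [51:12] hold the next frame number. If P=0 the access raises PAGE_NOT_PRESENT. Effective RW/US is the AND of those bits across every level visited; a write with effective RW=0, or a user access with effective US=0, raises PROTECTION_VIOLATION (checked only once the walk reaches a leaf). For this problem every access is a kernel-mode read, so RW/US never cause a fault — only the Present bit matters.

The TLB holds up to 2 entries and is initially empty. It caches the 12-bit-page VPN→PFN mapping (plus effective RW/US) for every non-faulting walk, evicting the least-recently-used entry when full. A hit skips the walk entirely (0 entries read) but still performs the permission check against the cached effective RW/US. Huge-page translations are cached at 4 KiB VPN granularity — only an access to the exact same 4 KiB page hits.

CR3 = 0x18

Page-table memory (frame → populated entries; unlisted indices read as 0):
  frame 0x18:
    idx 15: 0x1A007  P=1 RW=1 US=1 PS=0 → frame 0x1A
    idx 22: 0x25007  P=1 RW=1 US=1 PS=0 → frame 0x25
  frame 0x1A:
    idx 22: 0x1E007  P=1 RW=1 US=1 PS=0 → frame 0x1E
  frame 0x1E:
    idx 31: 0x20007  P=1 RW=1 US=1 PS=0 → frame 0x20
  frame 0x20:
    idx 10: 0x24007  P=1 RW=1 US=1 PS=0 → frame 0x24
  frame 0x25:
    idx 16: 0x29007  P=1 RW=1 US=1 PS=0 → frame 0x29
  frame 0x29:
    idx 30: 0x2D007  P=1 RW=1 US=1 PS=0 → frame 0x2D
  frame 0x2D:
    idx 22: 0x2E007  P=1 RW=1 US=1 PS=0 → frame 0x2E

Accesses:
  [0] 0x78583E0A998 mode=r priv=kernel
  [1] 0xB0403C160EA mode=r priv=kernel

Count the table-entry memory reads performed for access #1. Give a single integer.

Trace:
#0 VA=0x78583E0A998 (r,kernel):
  L0 @0x18[15] → 0x1A007  P=1,RW=1,US=1,PS=0
  L1 @0x1A[22] → 0x1E007  P=1,RW=1,US=1,PS=0
  L2 @0x1E[31] → 0x20007  P=1,RW=1,US=1,PS=0
  L3 @0x20[10] → 0x24007  P=1,RW=1,US=1,PS=0
  ✓ 0x24998  — 4 lookups
#1 VA=0xB0403C160EA (r,kernel):
  L0 @0x18[22] → 0x25007  P=1,RW=1,US=1,PS=0
  L1 @0x25[16] → 0x29007  P=1,RW=1,US=1,PS=0
  L2 @0x29[30] → 0x2D007  P=1,RW=1,US=1,PS=0
  L3 @0x2D[22] → 0x2E007  P=1,RW=1,US=1,PS=0
  ✓ 0x2E0EA  — 4 lookups

Entries read for #1: 4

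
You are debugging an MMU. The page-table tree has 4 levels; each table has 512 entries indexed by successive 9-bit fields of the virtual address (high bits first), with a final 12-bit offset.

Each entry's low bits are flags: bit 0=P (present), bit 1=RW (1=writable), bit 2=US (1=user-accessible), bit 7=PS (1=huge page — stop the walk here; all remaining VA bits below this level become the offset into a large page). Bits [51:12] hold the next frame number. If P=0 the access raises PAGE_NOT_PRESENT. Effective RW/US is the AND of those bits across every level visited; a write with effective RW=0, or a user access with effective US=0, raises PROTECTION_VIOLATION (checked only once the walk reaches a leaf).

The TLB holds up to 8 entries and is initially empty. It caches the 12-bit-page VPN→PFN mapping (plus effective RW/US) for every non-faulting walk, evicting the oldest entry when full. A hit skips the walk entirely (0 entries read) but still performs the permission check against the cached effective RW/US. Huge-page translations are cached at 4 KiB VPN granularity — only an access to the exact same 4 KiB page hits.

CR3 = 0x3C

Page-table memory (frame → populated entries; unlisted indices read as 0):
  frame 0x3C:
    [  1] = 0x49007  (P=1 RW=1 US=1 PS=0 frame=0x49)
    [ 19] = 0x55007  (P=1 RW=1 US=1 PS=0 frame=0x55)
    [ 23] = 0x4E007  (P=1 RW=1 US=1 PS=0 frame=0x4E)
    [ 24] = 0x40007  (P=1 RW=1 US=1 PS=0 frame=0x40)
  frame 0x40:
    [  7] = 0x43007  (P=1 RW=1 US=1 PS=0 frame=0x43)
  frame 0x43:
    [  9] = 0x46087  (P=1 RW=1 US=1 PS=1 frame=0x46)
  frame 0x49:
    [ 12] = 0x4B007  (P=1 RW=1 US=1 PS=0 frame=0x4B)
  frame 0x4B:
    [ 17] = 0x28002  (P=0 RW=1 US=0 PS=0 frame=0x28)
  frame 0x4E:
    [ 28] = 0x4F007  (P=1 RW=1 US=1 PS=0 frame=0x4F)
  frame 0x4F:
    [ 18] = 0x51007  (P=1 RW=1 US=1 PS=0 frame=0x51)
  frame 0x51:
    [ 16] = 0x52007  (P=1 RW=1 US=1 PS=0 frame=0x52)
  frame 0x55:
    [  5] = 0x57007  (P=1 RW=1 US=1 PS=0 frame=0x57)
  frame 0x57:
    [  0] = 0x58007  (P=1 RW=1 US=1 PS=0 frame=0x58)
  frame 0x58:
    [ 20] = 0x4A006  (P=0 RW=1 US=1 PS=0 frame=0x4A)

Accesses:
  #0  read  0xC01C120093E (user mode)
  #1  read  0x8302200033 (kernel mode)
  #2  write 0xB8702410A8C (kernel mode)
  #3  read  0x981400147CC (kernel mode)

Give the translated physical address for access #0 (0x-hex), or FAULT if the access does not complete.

Walk each access:
#0 VA=0xC01C120093E (r,user):
  [0] read 0x3C idx=24: raw=0x40007 flags P=1 W=1 U=1 S=0
  [1] read 0x40 idx=7: raw=0x43007 flags P=1 W=1 U=1 S=0
  [2] read 0x43 idx=9: raw=0x46087 flags P=1 W=1 U=1 S=1
  → PA=0x4693E (huge @L2)  (3 entries read)
#1 VA=0x8302200033 (r,kernel):
  [0] read 0x3C idx=1: raw=0x49007 flags P=1 W=1 U=1 S=0
  [1] read 0x49 idx=12: raw=0x4B007 flags P=1 W=1 U=1 S=0
  [2] read 0x4B idx=17: raw=0x28002 flags P=0 W=1 U=0 S=0
  → PAGE_NOT_PRESENT  (3 entries read)
#2 VA=0xB8702410A8C (w,kernel):
  [0] read 0x3C idx=23: raw=0x4E007 flags P=1 W=1 U=1 S=0
  [1] read 0x4E idx=28: raw=0x4F007 flags P=1 W=1 U=1 S=0
  [2] read 0x4F idx=18: raw=0x51007 flags P=1 W=1 U=1 S=0
  [3] read 0x51 idx=16: raw=0x52007 flags P=1 W=1 U=1 S=0
  → PA=0x52A8C  (4 entries read)
#3 VA=0x981400147CC (r,kernel):
  [0] read 0x3C idx=19: raw=0x55007 flags P=1 W=1 U=1 S=0
  [1] read 0x55 idx=5: raw=0x57007 flags P=1 W=1 U=1 S=0
  [2] read 0x57 idx=0: raw=0x58007 flags P=1 W=1 U=1 S=0
  [3] read 0x58 idx=20: raw=0x4A006 flags P=0 W=1 U=1 S=0
  → PAGE_NOT_PRESENT  (4 entries read)

Access #0 PA: 0x4693E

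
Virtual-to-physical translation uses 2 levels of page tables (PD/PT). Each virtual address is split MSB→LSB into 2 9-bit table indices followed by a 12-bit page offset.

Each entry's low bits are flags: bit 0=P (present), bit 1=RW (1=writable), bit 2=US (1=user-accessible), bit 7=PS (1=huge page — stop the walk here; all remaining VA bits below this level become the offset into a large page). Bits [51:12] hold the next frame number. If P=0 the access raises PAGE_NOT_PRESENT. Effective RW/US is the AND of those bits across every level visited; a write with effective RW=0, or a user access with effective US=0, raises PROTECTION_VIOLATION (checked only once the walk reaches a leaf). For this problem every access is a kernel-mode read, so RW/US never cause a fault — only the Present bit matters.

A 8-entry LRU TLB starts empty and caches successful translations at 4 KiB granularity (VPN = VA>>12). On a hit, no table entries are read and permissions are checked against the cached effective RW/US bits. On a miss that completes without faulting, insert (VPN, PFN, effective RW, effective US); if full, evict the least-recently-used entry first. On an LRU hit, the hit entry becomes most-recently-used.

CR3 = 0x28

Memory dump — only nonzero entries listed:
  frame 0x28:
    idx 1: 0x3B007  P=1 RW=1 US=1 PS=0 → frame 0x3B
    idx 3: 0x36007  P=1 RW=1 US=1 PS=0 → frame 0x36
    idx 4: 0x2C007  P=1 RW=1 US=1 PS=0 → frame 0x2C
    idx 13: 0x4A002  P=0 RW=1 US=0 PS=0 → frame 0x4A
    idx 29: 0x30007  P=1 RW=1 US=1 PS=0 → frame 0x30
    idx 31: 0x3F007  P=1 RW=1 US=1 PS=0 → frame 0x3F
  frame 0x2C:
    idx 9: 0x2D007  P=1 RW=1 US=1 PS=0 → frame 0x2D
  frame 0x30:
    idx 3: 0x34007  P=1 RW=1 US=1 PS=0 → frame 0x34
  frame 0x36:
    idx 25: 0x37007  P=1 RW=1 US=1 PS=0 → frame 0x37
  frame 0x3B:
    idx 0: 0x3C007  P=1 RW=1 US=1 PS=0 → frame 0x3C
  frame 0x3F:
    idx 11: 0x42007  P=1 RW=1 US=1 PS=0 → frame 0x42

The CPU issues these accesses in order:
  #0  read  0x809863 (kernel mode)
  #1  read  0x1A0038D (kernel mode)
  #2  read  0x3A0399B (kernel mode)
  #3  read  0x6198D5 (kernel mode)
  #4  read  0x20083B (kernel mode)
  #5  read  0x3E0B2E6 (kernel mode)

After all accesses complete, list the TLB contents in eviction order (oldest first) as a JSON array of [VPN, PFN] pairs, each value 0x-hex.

Per-access translation:
#0 VA=0x809863 (r,kernel):
  [0] read 0x28 idx=4: raw=0x2C007 flags P=1 W=1 U=1 S=0
  [1] read 0x2C idx=9: raw=0x2D007 flags P=1 W=1 U=1 S=0
  ✓ 0x2D863  — 2 lookups
#1 VA=0x1A0038D (r,kernel):
  [0] read 0x28 idx=13: raw=0x4A002 flags P=0 W=1 U=0 S=0
  → PAGE_NOT_PRESENT  (1 entries read)
#2 VA=0x3A0399B (r,kernel):
  [0] read 0x28 idx=29: raw=0x30007 flags P=1 W=1 U=1 S=0
  [1] read 0x30 idx=3: raw=0x34007 flags P=1 W=1 U=1 S=0
  ✓ 0x3499B  — 2 lookups
#3 VA=0x6198D5 (r,kernel):
  [0] read 0x28 idx=3: raw=0x36007 flags P=1 W=1 U=1 S=0
  [1] read 0x36 idx=25: raw=0x37007 flags P=1 W=1 U=1 S=0
  ✓ 0x378D5  — 2 lookups
#4 VA=0x20083B (r,kernel):
  [0] read 0x28 idx=1: raw=0x3B007 flags P=1 W=1 U=1 S=0
  [1] read 0x3B idx=0: raw=0x3C007 flags P=1 W=1 U=1 S=0
  ✓ 0x3C83B  — 2 lookups
#5 VA=0x3E0B2E6 (r,kernel):
  [0] read 0x28 idx=31: raw=0x3F007 flags P=1 W=1 U=1 S=0
  [1] read 0x3F idx=11: raw=0x42007 flags P=1 W=1 U=1 S=0
  ✓ 0x422E6  — 2 lookups

TLB: [["0x809", "0x2D"], ["0x3A03", "0x34"], ["0x619", "0x37"], ["0x200", "0x3C"], ["0x3E0B", "0x42"]]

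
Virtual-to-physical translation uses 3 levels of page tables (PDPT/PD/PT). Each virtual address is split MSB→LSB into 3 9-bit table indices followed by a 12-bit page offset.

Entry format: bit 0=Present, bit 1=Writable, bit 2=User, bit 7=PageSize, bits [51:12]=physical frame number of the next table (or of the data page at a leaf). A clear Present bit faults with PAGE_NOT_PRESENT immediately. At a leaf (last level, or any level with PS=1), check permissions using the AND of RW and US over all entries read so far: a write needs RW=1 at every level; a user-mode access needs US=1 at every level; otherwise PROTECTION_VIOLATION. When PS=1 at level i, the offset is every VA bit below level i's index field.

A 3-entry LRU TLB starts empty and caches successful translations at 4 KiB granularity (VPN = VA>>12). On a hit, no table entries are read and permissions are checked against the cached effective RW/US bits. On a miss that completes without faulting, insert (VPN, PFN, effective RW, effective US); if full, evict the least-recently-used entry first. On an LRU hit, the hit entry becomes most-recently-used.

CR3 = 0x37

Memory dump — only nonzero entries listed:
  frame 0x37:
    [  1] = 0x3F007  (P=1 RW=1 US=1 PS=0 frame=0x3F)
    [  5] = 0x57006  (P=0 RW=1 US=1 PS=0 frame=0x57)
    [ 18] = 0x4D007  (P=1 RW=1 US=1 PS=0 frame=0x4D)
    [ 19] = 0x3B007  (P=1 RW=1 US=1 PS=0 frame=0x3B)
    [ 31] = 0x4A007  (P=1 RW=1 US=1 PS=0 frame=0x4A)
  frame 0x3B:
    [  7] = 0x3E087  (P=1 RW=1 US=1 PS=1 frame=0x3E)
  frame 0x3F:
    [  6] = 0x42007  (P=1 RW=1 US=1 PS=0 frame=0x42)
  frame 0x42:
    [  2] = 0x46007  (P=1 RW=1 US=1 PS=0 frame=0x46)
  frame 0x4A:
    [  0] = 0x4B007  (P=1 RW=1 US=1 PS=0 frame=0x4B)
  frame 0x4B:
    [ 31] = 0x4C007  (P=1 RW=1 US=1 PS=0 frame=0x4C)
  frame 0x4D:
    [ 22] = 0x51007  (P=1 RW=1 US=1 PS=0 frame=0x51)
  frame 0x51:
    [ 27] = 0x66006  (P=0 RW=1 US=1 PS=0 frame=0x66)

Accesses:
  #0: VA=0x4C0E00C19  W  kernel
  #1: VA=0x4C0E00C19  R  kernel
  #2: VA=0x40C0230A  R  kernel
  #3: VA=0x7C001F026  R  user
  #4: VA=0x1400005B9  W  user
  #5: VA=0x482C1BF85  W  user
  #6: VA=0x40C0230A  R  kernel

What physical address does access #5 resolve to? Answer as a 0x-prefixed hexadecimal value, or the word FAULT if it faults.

Per-access translation:
#0 VA=0x4C0E00C19 (w,kernel):
  [0] read 0x37 idx=19: raw=0x3B007 flags P=1 W=1 U=1 S=0
  [1] read 0x3B idx=7: raw=0x3E087 flags P=1 W=1 U=1 S=1
  ⇒ phys 0x3EC19 (huge @L1)  [2 reads]
#1 VA=0x4C0E00C19 (r,kernel):
  TLB hit vpn=0x4C0E00 → PA=0x3EC19
#2 VA=0x40C0230A (r,kernel):
  [0] read 0x37 idx=1: raw=0x3F007 flags P=1 W=1 U=1 S=0
  [1] read 0x3F idx=6: raw=0x42007 flags P=1 W=1 U=1 S=0
  [2] read 0x42 idx=2: raw=0x46007 flags P=1 W=1 U=1 S=0
  ⇒ phys 0x4630A  [3 reads]
#3 VA=0x7C001F026 (r,user):
  [0] read 0x37 idx=31: raw=0x4A007 flags P=1 W=1 U=1 S=0
  [1] read 0x4A idx=0: raw=0x4B007 flags P=1 W=1 U=1 S=0
  [2] read 0x4B idx=31: raw=0x4C007 flags P=1 W=1 U=1 S=0
  ⇒ phys 0x4C026  [3 reads]
#4 VA=0x1400005B9 (w,user):
  [0] read 0x37 idx=5: raw=0x57006 flags P=0 W=1 U=1 S=0
  ⇒ fault: PAGE_NOT_PRESENT  — 1 lookups
#5 VA=0x482C1BF85 (w,user):
  [0] read 0x37 idx=18: raw=0x4D007 flags P=1 W=1 U=1 S=0
  [1] read 0x4D idx=22: raw=0x51007 flags P=1 W=1 U=1 S=0
  [2] read 0x51 idx=27: raw=0x66006 flags P=0 W=1 U=1 S=0
  ⇒ fault: PAGE_NOT_PRESENT  — 3 lookups
#6 VA=0x40C0230A (r,kernel):
  TLB hit vpn=0x40C02 → PA=0x4630A

Access #5 PA: FAULT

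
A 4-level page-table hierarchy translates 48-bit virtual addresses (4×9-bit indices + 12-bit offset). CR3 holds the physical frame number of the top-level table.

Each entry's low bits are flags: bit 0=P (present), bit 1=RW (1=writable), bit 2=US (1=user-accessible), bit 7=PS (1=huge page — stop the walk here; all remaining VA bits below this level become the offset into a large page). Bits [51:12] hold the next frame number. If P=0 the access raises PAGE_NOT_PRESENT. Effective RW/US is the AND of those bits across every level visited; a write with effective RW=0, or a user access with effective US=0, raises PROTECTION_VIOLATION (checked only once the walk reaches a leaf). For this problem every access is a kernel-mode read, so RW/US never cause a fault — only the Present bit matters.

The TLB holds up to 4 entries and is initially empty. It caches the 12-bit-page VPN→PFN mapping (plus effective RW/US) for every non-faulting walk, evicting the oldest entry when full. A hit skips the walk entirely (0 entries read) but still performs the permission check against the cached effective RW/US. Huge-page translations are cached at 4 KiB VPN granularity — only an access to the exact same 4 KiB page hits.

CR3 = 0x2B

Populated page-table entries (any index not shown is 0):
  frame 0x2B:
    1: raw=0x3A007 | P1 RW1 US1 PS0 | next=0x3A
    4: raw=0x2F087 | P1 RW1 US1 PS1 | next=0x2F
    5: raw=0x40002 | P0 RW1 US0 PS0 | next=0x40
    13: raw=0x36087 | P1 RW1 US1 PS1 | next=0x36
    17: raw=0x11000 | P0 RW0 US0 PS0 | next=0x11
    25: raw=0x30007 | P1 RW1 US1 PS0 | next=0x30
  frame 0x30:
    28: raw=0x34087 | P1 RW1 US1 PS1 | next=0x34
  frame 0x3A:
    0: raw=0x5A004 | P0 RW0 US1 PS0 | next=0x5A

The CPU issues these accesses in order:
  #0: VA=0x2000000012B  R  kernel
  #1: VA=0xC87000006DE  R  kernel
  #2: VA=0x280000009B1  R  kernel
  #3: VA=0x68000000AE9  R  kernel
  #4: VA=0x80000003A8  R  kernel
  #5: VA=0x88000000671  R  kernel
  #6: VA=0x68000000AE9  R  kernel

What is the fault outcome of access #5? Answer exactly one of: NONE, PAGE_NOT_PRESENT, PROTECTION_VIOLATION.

Per-access translation:
#0 VA=0x2000000012B (r,kernel):
  lvl0: tbl 0x2B, slot 4 ⇒ 0x2F087 (P1/RW1/US1/PS1)
  → PA=0x2F12B (huge @L0)  (1 entries read)
#1 VA=0xC87000006DE (r,kernel):
  lvl0: tbl 0x2B, slot 25 ⇒ 0x30007 (P1/RW1/US1/PS0)
  lvl1: tbl 0x30, slot 28 ⇒ 0x34087 (P1/RW1/US1/PS1)
  → PA=0x346DE (huge @L1)  (2 entries read)
#2 VA=0x280000009B1 (r,kernel):
  lvl0: tbl 0x2B, slot 5 ⇒ 0x40002 (P0/RW1/US0/PS0)
  → PAGE_NOT_PRESENT  (1 entries read)
#3 VA=0x68000000AE9 (r,kernel):
  lvl0: tbl 0x2B, slot 13 ⇒ 0x36087 (P1/RW1/US1/PS1)
  → PA=0x36AE9 (huge @L0)  (1 entries read)
#4 VA=0x80000003A8 (r,kernel):
  lvl0: tbl 0x2B, slot 1 ⇒ 0x3A007 (P1/RW1/US1/PS0)
  lvl1: tbl 0x3A, slot 0 ⇒ 0x5A004 (P0/RW0/US1/PS0)
  → PAGE_NOT_PRESENT  (2 entries read)
#5 VA=0x88000000671 (r,kernel):
  lvl0: tbl 0x2B, slot 17 ⇒ 0x11000 (P0/RW0/US0/PS0)
  → PAGE_NOT_PRESENT  (1 entries read)
#6 VA=0x68000000AE9 (r,kernel):
  TLB hit vpn=0x68000000 → PA=0x36AE9

Access #5 fault: PAGE_NOT_PRESENT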